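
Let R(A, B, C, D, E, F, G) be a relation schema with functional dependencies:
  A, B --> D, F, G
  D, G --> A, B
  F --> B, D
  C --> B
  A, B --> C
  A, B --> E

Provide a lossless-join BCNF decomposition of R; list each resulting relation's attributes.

Candidate keys of the original relation: {A, B}, {A, C}, {A, F}, {D, G}, {F, G}.
Within {A, B, C, D, E, F, G}: {F}⁺ ∩ {A, B, C, D, E, F, G} = {B, D, F}, not the whole set, so F --> B, D violates BCNF; decompose into {B, D, F} and {A, C, E, F, G}.
{B, D, F} is in BCNF.
{A, C, E, F, G} is in BCNF.

{A, C, E, F, G}; {B, D, F}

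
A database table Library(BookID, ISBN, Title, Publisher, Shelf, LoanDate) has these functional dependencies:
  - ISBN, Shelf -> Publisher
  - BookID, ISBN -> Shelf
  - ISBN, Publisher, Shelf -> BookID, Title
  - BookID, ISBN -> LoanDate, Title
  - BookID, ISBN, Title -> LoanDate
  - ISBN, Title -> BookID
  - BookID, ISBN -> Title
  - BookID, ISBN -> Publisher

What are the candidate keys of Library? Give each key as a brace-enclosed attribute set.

No FD produces {ISBN}, so it must be in every candidate key.
{BookID, ISBN}⁺ = {BookID, ISBN, LoanDate, Publisher, Shelf, Title}, which is every attribute, so {BookID, ISBN} is a candidate key.
{ISBN, Shelf}⁺ = {BookID, ISBN, LoanDate, Publisher, Shelf, Title}, which is every attribute, so {ISBN, Shelf} is a candidate key.
{ISBN, Title}⁺ = {BookID, ISBN, LoanDate, Publisher, Shelf, Title}, which is every attribute, so {ISBN, Title} is a candidate key.
No proper subset of any of these is a key, and no other minimal superkey exists.

{BookID, ISBN}, {ISBN, Shelf}, {ISBN, Title}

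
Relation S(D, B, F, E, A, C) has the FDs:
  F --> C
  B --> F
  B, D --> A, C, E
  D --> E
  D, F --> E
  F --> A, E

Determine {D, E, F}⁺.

Start with {D, E, F}.
F --> C applies; add {C} → now {C, D, E, F}.
F --> A, E applies; add {A} → now {A, C, D, E, F}.
No further FD applies.

{A, C, D, E, F}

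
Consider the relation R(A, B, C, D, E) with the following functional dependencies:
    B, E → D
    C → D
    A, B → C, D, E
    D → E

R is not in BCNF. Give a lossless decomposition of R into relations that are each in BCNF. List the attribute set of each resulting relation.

Candidate key of the original relation: {A, B}.
{A, B, C, D, E}: {B, E} determines {B, D, E} here but is not a superkey — split on B, E → D, giving {B, D, E} and {A, B, C, E}.
{B, D, E}: {D} determines {D, E} here but is not a superkey — split on D → E, giving {D, E} and {B, D}.
{D, E} is in BCNF.
{B, D} is in BCNF.
{A, B, C, E}: {C} determines {C, E} here but is not a superkey — split on C → E, giving {C, E} and {A, B, C}.
{C, E} is in BCNF.
{A, B, C} is in BCNF.

{A, B, C}; {B, D}; {C, E}; {D, E}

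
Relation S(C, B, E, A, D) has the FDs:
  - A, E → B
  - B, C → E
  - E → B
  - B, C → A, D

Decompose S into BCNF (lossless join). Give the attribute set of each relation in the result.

Candidate keys of the original relation: {B, C}, {C, E}.
In {A, B, C, D, E}, {A, E} is not a superkey ({A, E}⁺ restricted to this set is {A, B, E}), so split on A, E → B into {A, B, E} and {A, C, D, E}.
In {A, B, E}, {E} is not a superkey ({E}⁺ restricted to this set is {B, E}), so split on E → B into {B, E} and {A, E}.
{B, E} is in BCNF.
{A, E} is in BCNF.
{A, C, D, E} is in BCNF.

{A, C, D, E}; {B, E}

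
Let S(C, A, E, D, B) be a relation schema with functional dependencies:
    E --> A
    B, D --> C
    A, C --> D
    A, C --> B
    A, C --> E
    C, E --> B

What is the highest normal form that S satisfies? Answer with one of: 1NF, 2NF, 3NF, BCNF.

3NF

Candidate keys: {A, B, D}, {A, C}, {B, D, E}, {C, E}. Prime attributes: {A, B, C, D, E}.
E --> A breaks BCNF: {E}⁺ = {A, E}, so {E} is not a superkey.
Since {A} ⊆ prime attributes and every other non-superkey FD also has a prime right side, the schema is in 3NF.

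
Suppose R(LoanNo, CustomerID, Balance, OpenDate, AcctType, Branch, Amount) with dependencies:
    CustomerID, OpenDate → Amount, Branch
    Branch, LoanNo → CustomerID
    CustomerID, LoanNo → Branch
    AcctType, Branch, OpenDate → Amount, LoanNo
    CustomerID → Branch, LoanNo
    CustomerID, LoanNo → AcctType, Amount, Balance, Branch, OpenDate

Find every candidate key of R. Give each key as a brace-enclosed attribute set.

{CustomerID} is a candidate key since {CustomerID}⁺ = {AcctType, Amount, Balance, Branch, CustomerID, LoanNo, OpenDate} covers every attribute.
{Branch, LoanNo} is a candidate key since {Branch, LoanNo}⁺ = {AcctType, Amount, Balance, Branch, CustomerID, LoanNo, OpenDate} covers every attribute.
{AcctType, Branch, OpenDate} is a candidate key since {AcctType, Branch, OpenDate}⁺ = {AcctType, Amount, Balance, Branch, CustomerID, LoanNo, OpenDate} covers every attribute.
These are minimal and exhaustive — every other superkey contains one of them.

{AcctType, Branch, OpenDate}, {Branch, LoanNo}, {CustomerID}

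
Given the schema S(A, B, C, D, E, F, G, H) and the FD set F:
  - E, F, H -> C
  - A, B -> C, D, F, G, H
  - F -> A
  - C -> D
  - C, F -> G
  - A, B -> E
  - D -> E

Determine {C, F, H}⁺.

Start with {C, F, H}.
F -> A applies; add {A} → now {A, C, F, H}.
C -> D applies; add {D} → now {A, C, D, F, H}.
C, F -> G applies; add {G} → now {A, C, D, F, G, H}.
D -> E applies; add {E} → now {A, C, D, E, F, G, H}.
No further FD applies.

{A, C, D, E, F, G, H}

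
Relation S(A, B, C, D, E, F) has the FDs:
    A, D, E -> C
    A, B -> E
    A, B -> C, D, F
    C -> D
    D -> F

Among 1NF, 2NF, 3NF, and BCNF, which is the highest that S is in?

Candidate key: {A, B}. Prime attributes: {A, B}.
A, D, E -> C breaks BCNF: {A, D, E}⁺ = {A, C, D, E, F}, so {A, D, E} is not a superkey.
A, D, E -> C determines the non-prime attribute {C} from a non-superkey — 3NF is violated.
Checking every proper subset of each key, none determines a non-prime attribute — 2NF is satisfied.

2NF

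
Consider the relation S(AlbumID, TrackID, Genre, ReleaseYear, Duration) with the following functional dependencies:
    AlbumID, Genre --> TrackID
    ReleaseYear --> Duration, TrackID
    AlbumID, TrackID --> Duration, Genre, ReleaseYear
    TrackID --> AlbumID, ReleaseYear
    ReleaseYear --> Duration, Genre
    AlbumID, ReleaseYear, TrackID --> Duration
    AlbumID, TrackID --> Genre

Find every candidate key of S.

{ReleaseYear} is a candidate key since {ReleaseYear}⁺ = {AlbumID, Duration, Genre, ReleaseYear, TrackID} covers every attribute.
{TrackID} is a candidate key since {TrackID}⁺ = {AlbumID, Duration, Genre, ReleaseYear, TrackID} covers every attribute.
{AlbumID, Genre} is a candidate key since {AlbumID, Genre}⁺ = {AlbumID, Duration, Genre, ReleaseYear, TrackID} covers every attribute.
No proper subset of any of these is a key, and no other minimal superkey exists.

{AlbumID, Genre}, {ReleaseYear}, {TrackID}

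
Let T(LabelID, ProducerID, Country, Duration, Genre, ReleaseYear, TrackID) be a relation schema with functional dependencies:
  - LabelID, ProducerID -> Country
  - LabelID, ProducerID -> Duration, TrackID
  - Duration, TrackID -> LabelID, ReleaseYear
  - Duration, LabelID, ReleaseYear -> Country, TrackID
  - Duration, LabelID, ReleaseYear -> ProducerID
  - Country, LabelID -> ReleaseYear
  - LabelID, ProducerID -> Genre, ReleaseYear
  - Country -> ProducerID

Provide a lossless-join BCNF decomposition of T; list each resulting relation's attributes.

Candidate keys of the original relation: {Country, LabelID}, {Duration, LabelID, ReleaseYear}, {Duration, TrackID}, {LabelID, ProducerID}.
{Country, Duration, Genre, LabelID, ProducerID, ReleaseYear, TrackID}: {Country} determines {Country, ProducerID} here but is not a superkey — split on Country -> ProducerID, giving {Country, ProducerID} and {Country, Duration, Genre, LabelID, ReleaseYear, TrackID}.
{Country, ProducerID} is in BCNF.
{Country, Duration, Genre, LabelID, ReleaseYear, TrackID} is in BCNF.

{Country, Duration, Genre, LabelID, ReleaseYear, TrackID}; {Country, ProducerID}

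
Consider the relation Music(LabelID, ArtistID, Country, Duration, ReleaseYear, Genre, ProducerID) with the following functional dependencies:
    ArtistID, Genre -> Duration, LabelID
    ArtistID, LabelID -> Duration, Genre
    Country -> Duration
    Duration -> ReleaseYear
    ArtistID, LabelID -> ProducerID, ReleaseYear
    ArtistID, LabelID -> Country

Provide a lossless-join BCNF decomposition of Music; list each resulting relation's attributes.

Candidate keys of the original relation: {ArtistID, Genre}, {ArtistID, LabelID}.
{ArtistID, Country, Duration, Genre, LabelID, ProducerID, ReleaseYear}: {Country} determines {Country, Duration, ReleaseYear} here but is not a superkey — split on Country -> Duration, ReleaseYear, giving {Country, Duration, ReleaseYear} and {ArtistID, Country, Genre, LabelID, ProducerID}.
{Country, Duration, ReleaseYear}: {Duration} determines {Duration, ReleaseYear} here but is not a superkey — split on Duration -> ReleaseYear, giving {Duration, ReleaseYear} and {Country, Duration}.
{Duration, ReleaseYear} is in BCNF.
{Country, Duration} is in BCNF.
{ArtistID, Country, Genre, LabelID, ProducerID} is in BCNF.

{ArtistID, Country, Genre, LabelID, ProducerID}; {Country, Duration}; {Duration, ReleaseYear}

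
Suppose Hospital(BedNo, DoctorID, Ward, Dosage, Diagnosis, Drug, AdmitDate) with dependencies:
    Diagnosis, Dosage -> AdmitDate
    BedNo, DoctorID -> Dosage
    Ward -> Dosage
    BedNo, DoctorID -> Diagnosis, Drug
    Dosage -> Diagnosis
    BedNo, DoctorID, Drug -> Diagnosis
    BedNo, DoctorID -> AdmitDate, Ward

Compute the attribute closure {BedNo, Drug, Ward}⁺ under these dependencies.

{AdmitDate, BedNo, Diagnosis, Dosage, Drug, Ward}

Start with {BedNo, Drug, Ward}.
Ward -> Dosage applies; add {Dosage} → now {BedNo, Dosage, Drug, Ward}.
Dosage -> Diagnosis applies; add {Diagnosis} → now {BedNo, Diagnosis, Dosage, Drug, Ward}.
Diagnosis, Dosage -> AdmitDate applies; add {AdmitDate} → now {AdmitDate, BedNo, Diagnosis, Dosage, Drug, Ward}.
No further FD applies.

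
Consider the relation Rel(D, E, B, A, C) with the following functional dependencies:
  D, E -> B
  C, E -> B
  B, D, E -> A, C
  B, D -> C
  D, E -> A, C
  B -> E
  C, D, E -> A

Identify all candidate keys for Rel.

{B, D}, {D, E}

Attributes never on any right-hand side: {D} — every candidate key must contain it.
{B, D}⁺ = {A, B, C, D, E} — all of the relation — so {B, D} is a candidate key.
{D, E}⁺ = {A, B, C, D, E} — all of the relation — so {D, E} is a candidate key.
These are minimal and exhaustive — every other superkey contains one of them.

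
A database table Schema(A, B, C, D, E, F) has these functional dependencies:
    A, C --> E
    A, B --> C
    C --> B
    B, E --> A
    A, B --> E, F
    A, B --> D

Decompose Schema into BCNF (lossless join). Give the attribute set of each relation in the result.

Candidate keys of the original relation: {A, B}, {A, C}, {B, E}, {C, E}.
In {A, B, C, D, E, F}, {C} is not a superkey ({C}⁺ restricted to this set is {B, C}), so split on C --> B into {B, C} and {A, C, D, E, F}.
{B, C} has no BCNF violation.
{A, C, D, E, F} has no BCNF violation.

{A, C, D, E, F}; {B, C}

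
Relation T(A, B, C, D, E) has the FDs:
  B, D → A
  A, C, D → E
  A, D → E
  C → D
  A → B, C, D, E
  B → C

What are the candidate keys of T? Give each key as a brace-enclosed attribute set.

{A}, {B}

{A}⁺ = {A, B, C, D, E}, which is every attribute, so {A} is a candidate key.
{B}⁺ = {A, B, C, D, E}, which is every attribute, so {B} is a candidate key.
Any other superkey properly contains one of these, so there are no further candidate keys.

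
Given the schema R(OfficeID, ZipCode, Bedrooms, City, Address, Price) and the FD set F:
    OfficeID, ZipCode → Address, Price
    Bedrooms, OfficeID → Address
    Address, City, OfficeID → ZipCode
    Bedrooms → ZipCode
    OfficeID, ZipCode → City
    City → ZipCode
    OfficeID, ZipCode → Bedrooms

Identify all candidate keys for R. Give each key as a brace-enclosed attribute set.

Attributes never on any right-hand side: {OfficeID} — every candidate key must contain it.
{Bedrooms, OfficeID}⁺ = {Address, Bedrooms, City, OfficeID, Price, ZipCode}, which is every attribute, so {Bedrooms, OfficeID} is a candidate key.
{City, OfficeID}⁺ = {Address, Bedrooms, City, OfficeID, Price, ZipCode}, which is every attribute, so {City, OfficeID} is a candidate key.
{OfficeID, ZipCode}⁺ = {Address, Bedrooms, City, OfficeID, Price, ZipCode}, which is every attribute, so {OfficeID, ZipCode} is a candidate key.
These are minimal and exhaustive — every other superkey contains one of them.

{Bedrooms, OfficeID}, {City, OfficeID}, {OfficeID, ZipCode}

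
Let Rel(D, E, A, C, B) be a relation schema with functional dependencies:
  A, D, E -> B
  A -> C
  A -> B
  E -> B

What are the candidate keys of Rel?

{A, D, E}

No FD produces {A, D, E}, so they must be in every candidate key.
{A, D, E}⁺ = {A, B, C, D, E} — all of the relation — so {A, D, E} is a candidate key.
No other minimal set has full closure, so this is the only candidate key.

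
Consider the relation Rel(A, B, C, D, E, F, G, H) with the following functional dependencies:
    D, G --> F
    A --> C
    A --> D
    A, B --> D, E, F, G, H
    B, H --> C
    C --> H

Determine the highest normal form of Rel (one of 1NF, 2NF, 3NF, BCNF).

Candidate key: {A, B}. Prime attributes: {A, B}.
D, G --> F breaks BCNF: {D, G}⁺ = {D, F, G}, so {D, G} is not a superkey.
Because {F} is non-prime and the left side of D, G --> F is not a superkey, the relation is not in 3NF.
{A} is a proper subset of the key {A, B}, and {A}⁺ contains the non-prime attributes {C, D, H} — a partial dependency, so 2NF is violated.

1NF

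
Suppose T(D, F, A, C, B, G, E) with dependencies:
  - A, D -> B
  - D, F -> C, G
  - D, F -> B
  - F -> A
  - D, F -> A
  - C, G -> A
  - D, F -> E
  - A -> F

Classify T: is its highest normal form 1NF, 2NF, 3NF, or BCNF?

Candidate keys: {A, D}, {C, D, G}, {D, F}. Prime attributes: {A, C, D, F, G}.
For F -> A we have {F}⁺ = {A, F}; {F} is not a superkey, so BCNF fails.
Since {A} ⊆ prime attributes and every other non-superkey FD also has a prime right side, the schema is in 3NF.

3NF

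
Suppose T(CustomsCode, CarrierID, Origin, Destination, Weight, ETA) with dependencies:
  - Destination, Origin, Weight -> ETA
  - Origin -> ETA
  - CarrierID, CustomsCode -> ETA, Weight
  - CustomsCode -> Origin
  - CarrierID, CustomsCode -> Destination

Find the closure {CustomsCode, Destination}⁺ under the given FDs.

Start with {CustomsCode, Destination}.
CustomsCode -> Origin applies; add {Origin} → now {CustomsCode, Destination, Origin}.
Origin -> ETA applies; add {ETA} → now {CustomsCode, Destination, ETA, Origin}.
No further FD applies.

{CustomsCode, Destination, ETA, Origin}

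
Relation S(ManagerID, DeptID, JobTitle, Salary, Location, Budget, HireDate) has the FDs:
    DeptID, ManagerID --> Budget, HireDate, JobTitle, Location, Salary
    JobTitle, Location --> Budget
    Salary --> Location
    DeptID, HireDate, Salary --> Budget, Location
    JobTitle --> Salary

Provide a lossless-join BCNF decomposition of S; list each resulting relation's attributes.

Candidate key of the original relation: {DeptID, ManagerID}.
{Budget, DeptID, HireDate, JobTitle, Location, ManagerID, Salary}: {JobTitle, Location} determines {Budget, JobTitle, Location, Salary} here but is not a superkey — split on JobTitle, Location --> Budget, Salary, giving {Budget, JobTitle, Location, Salary} and {DeptID, HireDate, JobTitle, Location, ManagerID}.
{Budget, JobTitle, Location, Salary}: {Salary} determines {Location, Salary} here but is not a superkey — split on Salary --> Location, giving {Location, Salary} and {Budget, JobTitle, Salary}.
{Location, Salary} has no BCNF violation.
{Budget, JobTitle, Salary} has no BCNF violation.
{DeptID, HireDate, JobTitle, Location, ManagerID}: {JobTitle} determines {JobTitle, Location} here but is not a superkey — split on JobTitle --> Location, giving {JobTitle, Location} and {DeptID, HireDate, JobTitle, ManagerID}.
{JobTitle, Location} has no BCNF violation.
{DeptID, HireDate, JobTitle, ManagerID} has no BCNF violation.

{Budget, JobTitle, Salary}; {DeptID, HireDate, JobTitle, ManagerID}; {JobTitle, Location}; {Location, Salary}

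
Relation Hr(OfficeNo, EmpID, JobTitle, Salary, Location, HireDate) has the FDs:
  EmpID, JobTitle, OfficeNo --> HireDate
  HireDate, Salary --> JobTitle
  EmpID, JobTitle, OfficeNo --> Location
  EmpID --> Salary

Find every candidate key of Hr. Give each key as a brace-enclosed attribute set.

{EmpID, HireDate, OfficeNo}, {EmpID, JobTitle, OfficeNo}

{EmpID, OfficeNo} never appear on the right of any FD, so every key must include all of them.
{EmpID, HireDate, OfficeNo} is a candidate key since {EmpID, HireDate, OfficeNo}⁺ = {EmpID, HireDate, JobTitle, Location, OfficeNo, Salary} covers every attribute.
{EmpID, JobTitle, OfficeNo} is a candidate key since {EmpID, JobTitle, OfficeNo}⁺ = {EmpID, HireDate, JobTitle, Location, OfficeNo, Salary} covers every attribute.
No proper subset of any of these is a key, and no other minimal superkey exists.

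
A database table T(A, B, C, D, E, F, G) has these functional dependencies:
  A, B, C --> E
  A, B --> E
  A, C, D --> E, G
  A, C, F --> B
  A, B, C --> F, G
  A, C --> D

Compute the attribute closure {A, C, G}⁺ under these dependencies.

Start with {A, C, G}.
A, C --> D applies; add {D} → now {A, C, D, G}.
A, C, D --> E, G applies; add {E} → now {A, C, D, E, G}.
No further FD applies.

{A, C, D, E, G}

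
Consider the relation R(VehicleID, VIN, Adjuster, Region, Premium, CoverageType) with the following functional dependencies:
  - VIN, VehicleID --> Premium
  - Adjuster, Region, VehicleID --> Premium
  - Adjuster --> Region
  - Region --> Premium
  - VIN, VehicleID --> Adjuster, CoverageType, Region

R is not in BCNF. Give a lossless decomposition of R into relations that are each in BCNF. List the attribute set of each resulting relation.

Candidate key of the original relation: {VIN, VehicleID}.
In {Adjuster, CoverageType, Premium, Region, VIN, VehicleID}, {Adjuster, Region, VehicleID} is not a superkey ({Adjuster, Region, VehicleID}⁺ restricted to this set is {Adjuster, Premium, Region, VehicleID}), so split on Adjuster, Region, VehicleID --> Premium into {Adjuster, Premium, Region, VehicleID} and {Adjuster, CoverageType, Region, VIN, VehicleID}.
In {Adjuster, Premium, Region, VehicleID}, {Adjuster} is not a superkey ({Adjuster}⁺ restricted to this set is {Adjuster, Premium, Region}), so split on Adjuster --> Premium, Region into {Adjuster, Premium, Region} and {Adjuster, VehicleID}.
In {Adjuster, Premium, Region}, {Region} is not a superkey ({Region}⁺ restricted to this set is {Premium, Region}), so split on Region --> Premium into {Premium, Region} and {Adjuster, Region}.
{Premium, Region} has no BCNF violation.
{Adjuster, Region} has no BCNF violation.
{Adjuster, VehicleID} has no BCNF violation.
In {Adjuster, CoverageType, Region, VIN, VehicleID}, {Adjuster} is not a superkey ({Adjuster}⁺ restricted to this set is {Adjuster, Region}), so split on Adjuster --> Region into {Adjuster, Region} and {Adjuster, CoverageType, VIN, VehicleID}.
{Adjuster, Region} has no BCNF violation.
{Adjuster, CoverageType, VIN, VehicleID} has no BCNF violation.

{Adjuster, CoverageType, VIN, VehicleID}; {Adjuster, Region}; {Premium, Region}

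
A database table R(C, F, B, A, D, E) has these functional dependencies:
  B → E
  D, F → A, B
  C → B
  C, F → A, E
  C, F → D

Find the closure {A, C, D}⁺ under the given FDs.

Start with {A, C, D}.
C → B applies; add {B} → now {A, B, C, D}.
B → E applies; add {E} → now {A, B, C, D, E}.
No further FD applies.

{A, B, C, D, E}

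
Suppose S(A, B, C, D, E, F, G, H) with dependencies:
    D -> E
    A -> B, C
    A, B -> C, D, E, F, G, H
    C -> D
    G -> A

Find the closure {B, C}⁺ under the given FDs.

{B, C, D, E}

Start with {B, C}.
C -> D applies; add {D} → now {B, C, D}.
D -> E applies; add {E} → now {B, C, D, E}.
No further FD applies.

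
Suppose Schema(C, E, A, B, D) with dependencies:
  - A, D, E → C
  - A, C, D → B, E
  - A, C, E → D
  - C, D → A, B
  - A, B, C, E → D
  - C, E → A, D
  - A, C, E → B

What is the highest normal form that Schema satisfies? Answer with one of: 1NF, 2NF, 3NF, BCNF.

Candidate keys: {A, D, E}, {C, D}, {C, E}. Prime attributes: {A, C, D, E}.
Each dependency's left side is a superkey — BCNF holds.

BCNF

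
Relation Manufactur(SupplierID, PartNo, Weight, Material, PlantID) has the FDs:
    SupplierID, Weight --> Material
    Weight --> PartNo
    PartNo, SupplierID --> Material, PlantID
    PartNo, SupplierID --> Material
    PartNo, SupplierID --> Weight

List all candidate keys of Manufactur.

{PartNo, SupplierID}, {SupplierID, Weight}

{SupplierID} never appears on the right of any FD, so every key must include it.
{PartNo, SupplierID}⁺ = {Material, PartNo, PlantID, SupplierID, Weight} — all of the relation — so {PartNo, SupplierID} is a candidate key.
{SupplierID, Weight}⁺ = {Material, PartNo, PlantID, SupplierID, Weight} — all of the relation — so {SupplierID, Weight} is a candidate key.
These are minimal and exhaustive — every other superkey contains one of them.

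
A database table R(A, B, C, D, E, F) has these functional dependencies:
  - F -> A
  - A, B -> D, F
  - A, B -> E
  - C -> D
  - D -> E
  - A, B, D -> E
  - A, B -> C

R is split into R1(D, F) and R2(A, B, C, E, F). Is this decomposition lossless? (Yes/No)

No

The shared attributes are {F} and {F}⁺ = {A, F}.
R1 ⊄ {A, F} and R2 ⊄ {A, F}, so the split is lossy.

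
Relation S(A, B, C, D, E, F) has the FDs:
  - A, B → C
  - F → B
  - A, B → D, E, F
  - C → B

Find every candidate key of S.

{A, B}, {A, C}, {A, F}

{A} never appears on the right of any FD, so every key must include it.
{A, B}⁺ = {A, B, C, D, E, F}, which is every attribute, so {A, B} is a candidate key.
{A, C}⁺ = {A, B, C, D, E, F}, which is every attribute, so {A, C} is a candidate key.
{A, F}⁺ = {A, B, C, D, E, F}, which is every attribute, so {A, F} is a candidate key.
Any other superkey properly contains one of these, so there are no further candidate keys.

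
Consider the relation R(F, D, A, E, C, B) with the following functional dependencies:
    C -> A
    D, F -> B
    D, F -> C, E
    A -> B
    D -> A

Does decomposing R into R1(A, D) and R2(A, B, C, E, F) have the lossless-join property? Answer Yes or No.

The shared attributes are {A} and {A}⁺ = {A, B}.
Neither R1 nor R2 is contained in that closure, so the decomposition is lossy.

No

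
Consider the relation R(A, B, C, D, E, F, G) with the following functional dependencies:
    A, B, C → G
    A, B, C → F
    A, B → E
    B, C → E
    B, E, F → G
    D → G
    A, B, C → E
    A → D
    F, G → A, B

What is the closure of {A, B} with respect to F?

{A, B, D, E, G}

Start with {A, B}.
A, B → E applies; add {E} → now {A, B, E}.
A → D applies; add {D} → now {A, B, D, E}.
D → G applies; add {G} → now {A, B, D, E, G}.
No further FD applies.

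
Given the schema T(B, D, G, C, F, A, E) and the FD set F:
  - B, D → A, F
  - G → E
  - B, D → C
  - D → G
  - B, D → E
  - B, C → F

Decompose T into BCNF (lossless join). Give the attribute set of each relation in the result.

Candidate key of the original relation: {B, D}.
Within {A, B, C, D, E, F, G}: {G}⁺ ∩ {A, B, C, D, E, F, G} = {E, G}, not the whole set, so G → E violates BCNF; decompose into {E, G} and {A, B, C, D, F, G}.
{E, G}: every determinant is a superkey — BCNF.
Within {A, B, C, D, F, G}: {D}⁺ ∩ {A, B, C, D, F, G} = {D, G}, not the whole set, so D → G violates BCNF; decompose into {D, G} and {A, B, C, D, F}.
{D, G}: every determinant is a superkey — BCNF.
Within {A, B, C, D, F}: {B, C}⁺ ∩ {A, B, C, D, F} = {B, C, F}, not the whole set, so B, C → F violates BCNF; decompose into {B, C, F} and {A, B, C, D}.
{B, C, F}: every determinant is a superkey — BCNF.
{A, B, C, D}: every determinant is a superkey — BCNF.

{A, B, C, D}; {B, C, F}; {D, G}; {E, G}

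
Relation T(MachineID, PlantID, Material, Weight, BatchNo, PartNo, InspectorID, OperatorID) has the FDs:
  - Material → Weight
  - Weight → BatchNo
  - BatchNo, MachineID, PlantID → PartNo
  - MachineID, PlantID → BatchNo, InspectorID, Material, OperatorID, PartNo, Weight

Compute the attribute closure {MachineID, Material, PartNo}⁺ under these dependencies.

{BatchNo, MachineID, Material, PartNo, Weight}

Start with {MachineID, Material, PartNo}.
Material → Weight applies; add {Weight} → now {MachineID, Material, PartNo, Weight}.
Weight → BatchNo applies; add {BatchNo} → now {BatchNo, MachineID, Material, PartNo, Weight}.
No further FD applies.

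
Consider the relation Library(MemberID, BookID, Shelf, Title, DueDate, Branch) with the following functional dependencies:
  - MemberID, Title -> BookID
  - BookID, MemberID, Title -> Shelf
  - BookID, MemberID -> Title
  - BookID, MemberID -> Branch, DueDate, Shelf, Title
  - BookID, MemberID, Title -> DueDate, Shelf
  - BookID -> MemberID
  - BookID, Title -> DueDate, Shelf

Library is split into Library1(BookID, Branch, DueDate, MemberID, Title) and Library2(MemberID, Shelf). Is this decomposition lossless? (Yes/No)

Common attributes: {MemberID}; their closure is {MemberID}.
The closure covers neither Library1 nor Library2 entirely; the join is not lossless.

No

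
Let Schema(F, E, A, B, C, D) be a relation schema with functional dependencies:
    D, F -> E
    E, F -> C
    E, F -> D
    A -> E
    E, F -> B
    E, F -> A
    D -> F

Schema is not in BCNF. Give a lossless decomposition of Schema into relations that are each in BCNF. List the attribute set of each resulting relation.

Candidate keys of the original relation: {A, F}, {D}, {E, F}.
{A, B, C, D, E, F}: {A} determines {A, E} here but is not a superkey — split on A -> E, giving {A, E} and {A, B, C, D, F}.
{A, E}: every determinant is a superkey — BCNF.
{A, B, C, D, F}: every determinant is a superkey — BCNF.

{A, B, C, D, F}; {A, E}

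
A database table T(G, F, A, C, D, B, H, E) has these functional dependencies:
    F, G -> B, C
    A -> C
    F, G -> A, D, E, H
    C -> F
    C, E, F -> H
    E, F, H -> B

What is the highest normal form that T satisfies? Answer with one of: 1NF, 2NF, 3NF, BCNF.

Candidate keys: {A, G}, {C, G}, {F, G}. Prime attributes: {A, C, F, G}.
A -> C breaks BCNF: {A}⁺ = {A, C, F}, so {A} is not a superkey.
C, E, F -> H determines the non-prime attribute {H} from a non-superkey — 3NF is violated.
No proper subset of a key has a non-prime attribute in its closure, so there is no partial dependency; 2NF holds.

2NF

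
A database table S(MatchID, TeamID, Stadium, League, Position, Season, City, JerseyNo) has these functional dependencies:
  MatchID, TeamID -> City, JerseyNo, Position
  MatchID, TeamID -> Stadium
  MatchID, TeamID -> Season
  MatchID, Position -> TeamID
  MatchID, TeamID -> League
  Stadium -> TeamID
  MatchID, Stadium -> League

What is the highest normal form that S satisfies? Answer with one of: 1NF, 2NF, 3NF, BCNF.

Candidate keys: {MatchID, Position}, {MatchID, Stadium}, {MatchID, TeamID}. Prime attributes: {MatchID, Position, Stadium, TeamID}.
Stadium -> TeamID breaks BCNF: {Stadium}⁺ = {Stadium, TeamID}, so {Stadium} is not a superkey.
Since {TeamID} ⊆ prime attributes and every other non-superkey FD also has a prime right side, the schema is in 3NF.

3NF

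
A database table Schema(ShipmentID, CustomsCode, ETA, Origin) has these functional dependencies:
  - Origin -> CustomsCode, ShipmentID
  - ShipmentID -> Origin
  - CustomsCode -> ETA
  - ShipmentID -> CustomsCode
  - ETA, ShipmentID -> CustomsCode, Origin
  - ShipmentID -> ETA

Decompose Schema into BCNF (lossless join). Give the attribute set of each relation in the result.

Candidate keys of the original relation: {Origin}, {ShipmentID}.
Within {CustomsCode, ETA, Origin, ShipmentID}: {CustomsCode}⁺ ∩ {CustomsCode, ETA, Origin, ShipmentID} = {CustomsCode, ETA}, not the whole set, so CustomsCode -> ETA violates BCNF; decompose into {CustomsCode, ETA} and {CustomsCode, Origin, ShipmentID}.
{CustomsCode, ETA} has no BCNF violation.
{CustomsCode, Origin, ShipmentID} has no BCNF violation.

{CustomsCode, ETA}; {CustomsCode, Origin, ShipmentID}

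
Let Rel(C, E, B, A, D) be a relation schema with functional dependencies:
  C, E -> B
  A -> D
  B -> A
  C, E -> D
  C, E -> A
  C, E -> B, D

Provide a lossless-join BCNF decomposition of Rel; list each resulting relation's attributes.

Candidate key of the original relation: {C, E}.
{A, B, C, D, E}: {A} determines {A, D} here but is not a superkey — split on A -> D, giving {A, D} and {A, B, C, E}.
{A, D}: every determinant is a superkey — BCNF.
{A, B, C, E}: {B} determines {A, B} here but is not a superkey — split on B -> A, giving {A, B} and {B, C, E}.
{A, B}: every determinant is a superkey — BCNF.
{B, C, E}: every determinant is a superkey — BCNF.

{A, B}; {A, D}; {B, C, E}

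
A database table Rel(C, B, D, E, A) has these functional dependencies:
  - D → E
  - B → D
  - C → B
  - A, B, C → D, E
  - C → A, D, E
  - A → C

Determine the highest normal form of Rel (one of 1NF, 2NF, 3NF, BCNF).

Candidate keys: {A}, {C}. Prime attributes: {A, C}.
D → E: {D}⁺ = {D, E}, which is not all of the attributes, so the left side is not a superkey — BCNF is violated.
Because {E} is non-prime and the left side of D → E is not a superkey, the relation is not in 3NF.
All keys have size 1, which rules out partial dependencies — 2NF is satisfied.

2NF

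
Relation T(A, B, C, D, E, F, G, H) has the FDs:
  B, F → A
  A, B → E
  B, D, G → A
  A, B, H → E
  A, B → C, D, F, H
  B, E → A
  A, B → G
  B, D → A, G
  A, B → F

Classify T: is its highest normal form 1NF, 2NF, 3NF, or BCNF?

Candidate keys: {A, B}, {B, D}, {B, E}, {B, F}. Prime attributes: {A, B, D, E, F}.
The left-hand side of every FD is a superkey, so BCNF is satisfied.

BCNF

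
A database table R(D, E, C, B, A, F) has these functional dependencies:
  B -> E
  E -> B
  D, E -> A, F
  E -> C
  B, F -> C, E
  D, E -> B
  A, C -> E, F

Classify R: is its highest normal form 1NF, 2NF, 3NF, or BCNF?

1NF

Candidate keys: {A, C, D}, {B, D}, {D, E}. Prime attributes: {A, B, C, D, E}.
B -> E: {B}⁺ = {B, C, E}, which is not all of the attributes, so the left side is not a superkey — BCNF is violated.
A, C -> E, F determines the non-prime attribute {F} from a non-superkey — 3NF is violated.
{A, C} is a proper subset of the key {A, C, D}, and {A, C}⁺ contains the non-prime attribute {F} — a partial dependency, so 2NF is violated.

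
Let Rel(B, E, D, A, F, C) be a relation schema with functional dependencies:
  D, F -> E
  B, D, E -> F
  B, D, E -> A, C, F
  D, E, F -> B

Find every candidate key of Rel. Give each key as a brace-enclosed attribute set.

{B, D, E}, {D, F}

No FD produces {D}, so it must be in every candidate key.
{D, F} is a candidate key since {D, F}⁺ = {A, B, C, D, E, F} covers every attribute.
{B, D, E} is a candidate key since {B, D, E}⁺ = {A, B, C, D, E, F} covers every attribute.
No proper subset of any of these is a key, and no other minimal superkey exists.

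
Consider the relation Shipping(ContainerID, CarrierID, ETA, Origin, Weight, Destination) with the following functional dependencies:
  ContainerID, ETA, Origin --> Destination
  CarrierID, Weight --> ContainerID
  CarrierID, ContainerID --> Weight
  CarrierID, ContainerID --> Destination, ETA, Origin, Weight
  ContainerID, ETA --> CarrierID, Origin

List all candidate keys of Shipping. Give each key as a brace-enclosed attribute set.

{CarrierID, ContainerID} is a candidate key since {CarrierID, ContainerID}⁺ = {CarrierID, ContainerID, Destination, ETA, Origin, Weight} covers every attribute.
{CarrierID, Weight} is a candidate key since {CarrierID, Weight}⁺ = {CarrierID, ContainerID, Destination, ETA, Origin, Weight} covers every attribute.
{ContainerID, ETA} is a candidate key since {ContainerID, ETA}⁺ = {CarrierID, ContainerID, Destination, ETA, Origin, Weight} covers every attribute.
Any other superkey properly contains one of these, so there are no further candidate keys.

{CarrierID, ContainerID}, {CarrierID, Weight}, {ContainerID, ETA}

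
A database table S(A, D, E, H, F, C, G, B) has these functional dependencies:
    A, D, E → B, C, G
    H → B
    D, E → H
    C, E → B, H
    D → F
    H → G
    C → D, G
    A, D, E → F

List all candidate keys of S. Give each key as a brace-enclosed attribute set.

{A, C, E}, {A, D, E}

No FD produces {A, E}, so they must be in every candidate key.
Closure of {A, C, E} is {A, B, C, D, E, F, G, H}, the whole schema; {A, C, E} is a candidate key.
Closure of {A, D, E} is {A, B, C, D, E, F, G, H}, the whole schema; {A, D, E} is a candidate key.
These are minimal and exhaustive — every other superkey contains one of them.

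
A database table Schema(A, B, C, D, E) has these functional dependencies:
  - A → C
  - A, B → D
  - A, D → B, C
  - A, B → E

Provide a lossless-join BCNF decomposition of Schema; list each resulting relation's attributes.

{A, B, D, E}; {A, C}

Candidate keys of the original relation: {A, B}, {A, D}.
{A, B, C, D, E}: {A} determines {A, C} here but is not a superkey — split on A → C, giving {A, C} and {A, B, D, E}.
{A, C}: every determinant is a superkey — BCNF.
{A, B, D, E}: every determinant is a superkey — BCNF.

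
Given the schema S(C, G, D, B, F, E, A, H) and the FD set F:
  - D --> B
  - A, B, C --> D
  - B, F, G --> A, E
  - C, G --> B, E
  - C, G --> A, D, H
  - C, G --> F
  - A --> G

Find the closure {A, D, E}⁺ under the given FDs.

Start with {A, D, E}.
D --> B applies; add {B} → now {A, B, D, E}.
A --> G applies; add {G} → now {A, B, D, E, G}.
No further FD applies.

{A, B, D, E, G}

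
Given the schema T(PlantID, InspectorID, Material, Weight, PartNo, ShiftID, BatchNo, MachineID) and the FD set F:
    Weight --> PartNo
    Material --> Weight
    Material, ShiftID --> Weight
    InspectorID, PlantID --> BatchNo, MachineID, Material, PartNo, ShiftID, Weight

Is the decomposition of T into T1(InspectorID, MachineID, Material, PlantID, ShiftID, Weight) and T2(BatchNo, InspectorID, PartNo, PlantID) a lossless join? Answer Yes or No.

Common attributes: {InspectorID, PlantID}; their closure is {BatchNo, InspectorID, MachineID, Material, PartNo, PlantID, ShiftID, Weight}.
T1 is contained in that closure, so T1 ∩ T2 --> T1 holds and the join is lossless.

Yes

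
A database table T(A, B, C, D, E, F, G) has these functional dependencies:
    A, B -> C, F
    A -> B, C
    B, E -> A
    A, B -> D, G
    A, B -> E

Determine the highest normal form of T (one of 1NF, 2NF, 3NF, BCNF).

Candidate keys: {A}, {B, E}. Prime attributes: {A, B, E}.
The left-hand side of every FD is a superkey, so BCNF is satisfied.

BCNF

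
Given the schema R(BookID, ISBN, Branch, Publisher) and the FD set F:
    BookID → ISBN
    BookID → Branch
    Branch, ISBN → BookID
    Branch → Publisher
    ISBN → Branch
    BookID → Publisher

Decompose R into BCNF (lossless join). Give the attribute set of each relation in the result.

Candidate keys of the original relation: {BookID}, {ISBN}.
In {BookID, Branch, ISBN, Publisher}, {Branch} is not a superkey ({Branch}⁺ restricted to this set is {Branch, Publisher}), so split on Branch → Publisher into {Branch, Publisher} and {BookID, Branch, ISBN}.
{Branch, Publisher} is in BCNF.
{BookID, Branch, ISBN} is in BCNF.

{BookID, Branch, ISBN}; {Branch, Publisher}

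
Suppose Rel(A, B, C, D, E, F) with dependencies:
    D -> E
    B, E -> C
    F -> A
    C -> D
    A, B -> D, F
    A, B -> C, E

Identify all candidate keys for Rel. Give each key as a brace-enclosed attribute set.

{A, B}, {B, F}

No FD produces {B}, so it must be in every candidate key.
{A, B}⁺ = {A, B, C, D, E, F} — all of the relation — so {A, B} is a candidate key.
{B, F}⁺ = {A, B, C, D, E, F} — all of the relation — so {B, F} is a candidate key.
Any other superkey properly contains one of these, so there are no further candidate keys.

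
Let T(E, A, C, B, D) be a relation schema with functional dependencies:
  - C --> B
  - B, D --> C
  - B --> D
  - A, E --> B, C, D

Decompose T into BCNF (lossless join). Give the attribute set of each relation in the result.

{A, C, E}; {B, C, D}

Candidate key of the original relation: {A, E}.
{A, B, C, D, E}: {C} determines {B, C, D} here but is not a superkey — split on C --> B, D, giving {B, C, D} and {A, C, E}.
{B, C, D} is in BCNF.
{A, C, E} is in BCNF.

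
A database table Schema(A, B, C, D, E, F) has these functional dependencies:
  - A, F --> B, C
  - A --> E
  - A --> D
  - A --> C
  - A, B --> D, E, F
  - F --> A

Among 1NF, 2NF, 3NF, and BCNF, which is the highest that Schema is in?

1NF

Candidate keys: {A, B}, {F}. Prime attributes: {A, B, F}.
A --> E breaks BCNF: {A}⁺ = {A, C, D, E}, so {A} is not a superkey.
A --> E determines the non-prime attribute {E} from a non-superkey — 3NF is violated.
{A} is a proper subset of the key {A, B}, and {A}⁺ contains the non-prime attributes {C, D, E} — a partial dependency, so 2NF is violated.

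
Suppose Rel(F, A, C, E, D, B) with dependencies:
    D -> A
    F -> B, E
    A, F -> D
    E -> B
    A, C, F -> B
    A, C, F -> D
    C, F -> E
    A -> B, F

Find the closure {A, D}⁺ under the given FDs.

{A, B, D, E, F}

Start with {A, D}.
A -> B, F applies; add {B, F} → now {A, B, D, F}.
F -> B, E applies; add {E} → now {A, B, D, E, F}.
No further FD applies.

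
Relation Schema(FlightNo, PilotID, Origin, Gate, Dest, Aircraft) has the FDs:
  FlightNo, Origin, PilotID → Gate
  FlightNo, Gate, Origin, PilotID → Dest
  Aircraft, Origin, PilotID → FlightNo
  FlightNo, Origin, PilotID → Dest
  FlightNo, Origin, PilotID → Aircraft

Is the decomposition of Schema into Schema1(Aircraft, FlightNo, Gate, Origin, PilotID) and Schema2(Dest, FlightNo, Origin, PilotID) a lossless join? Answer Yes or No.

Yes

Common attributes: {FlightNo, Origin, PilotID}; their closure is {Aircraft, Dest, FlightNo, Gate, Origin, PilotID}.
Schema1 is contained in that closure, so Schema1 ∩ Schema2 → Schema1 holds and the join is lossless.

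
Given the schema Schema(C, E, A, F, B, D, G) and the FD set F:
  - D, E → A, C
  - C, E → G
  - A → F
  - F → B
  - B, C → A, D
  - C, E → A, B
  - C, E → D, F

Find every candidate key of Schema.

No FD produces {E}, so it must be in every candidate key.
{C, E}⁺ = {A, B, C, D, E, F, G}, which is every attribute, so {C, E} is a candidate key.
{D, E}⁺ = {A, B, C, D, E, F, G}, which is every attribute, so {D, E} is a candidate key.
No proper subset of any of these is a key, and no other minimal superkey exists.

{C, E}, {D, E}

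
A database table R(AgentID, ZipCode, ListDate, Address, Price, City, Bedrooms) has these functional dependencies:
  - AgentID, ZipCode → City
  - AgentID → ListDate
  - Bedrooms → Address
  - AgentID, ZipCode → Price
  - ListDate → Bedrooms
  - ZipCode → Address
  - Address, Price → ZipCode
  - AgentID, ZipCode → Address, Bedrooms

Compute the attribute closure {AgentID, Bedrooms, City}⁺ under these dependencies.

{Address, AgentID, Bedrooms, City, ListDate}

Start with {AgentID, Bedrooms, City}.
AgentID → ListDate applies; add {ListDate} → now {AgentID, Bedrooms, City, ListDate}.
Bedrooms → Address applies; add {Address} → now {Address, AgentID, Bedrooms, City, ListDate}.
No further FD applies.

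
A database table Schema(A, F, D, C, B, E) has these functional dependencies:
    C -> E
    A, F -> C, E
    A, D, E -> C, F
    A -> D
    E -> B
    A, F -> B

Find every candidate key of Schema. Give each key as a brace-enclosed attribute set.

{A, C}, {A, E}, {A, F}

Attributes never on any right-hand side: {A} — every candidate key must contain it.
Closure of {A, C} is {A, B, C, D, E, F}, the whole schema; {A, C} is a candidate key.
Closure of {A, E} is {A, B, C, D, E, F}, the whole schema; {A, E} is a candidate key.
Closure of {A, F} is {A, B, C, D, E, F}, the whole schema; {A, F} is a candidate key.
No proper subset of any of these is a key, and no other minimal superkey exists.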